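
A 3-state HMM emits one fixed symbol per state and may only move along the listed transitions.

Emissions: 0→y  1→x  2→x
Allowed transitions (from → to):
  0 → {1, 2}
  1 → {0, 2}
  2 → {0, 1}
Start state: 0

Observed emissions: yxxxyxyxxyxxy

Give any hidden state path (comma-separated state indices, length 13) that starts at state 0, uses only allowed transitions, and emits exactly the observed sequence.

0,1,2,1,0,2,0,1,2,0,2,1,0

  [0] y  {0}  => 0  start
  [1] x  {1,2}  => 1  0->1 ok
  [2] x  {1,2}  => 2  1->2 ok
  [3] x  {1,2}  => 1  2->1 ok
  [4] y  {0}  => 0  1->0 ok
  [5] x  {1,2}  => 2  0->2 ok
  [6] y  {0}  => 0  2->0 ok
  [7] x  {1,2}  => 1  0->1 ok
  [8] x  {1,2}  => 2  1->2 ok
  [9] y  {0}  => 0  2->0 ok
  [10] x  {1,2}  => 2  0->2 ok
  [11] x  {1,2}  => 1  2->1 ok
  [12] y  {0}  => 0  1->0 ok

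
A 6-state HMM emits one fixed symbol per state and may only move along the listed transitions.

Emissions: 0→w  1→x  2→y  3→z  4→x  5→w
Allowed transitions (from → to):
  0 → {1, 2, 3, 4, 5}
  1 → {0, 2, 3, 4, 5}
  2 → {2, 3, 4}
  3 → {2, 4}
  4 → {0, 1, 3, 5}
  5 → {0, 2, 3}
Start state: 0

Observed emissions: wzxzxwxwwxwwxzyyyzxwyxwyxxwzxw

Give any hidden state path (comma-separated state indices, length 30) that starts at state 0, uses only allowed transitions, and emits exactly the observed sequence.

0,3,4,3,4,0,4,5,0,1,5,0,4,3,2,2,2,3,4,5,2,4,0,2,4,1,0,3,4,5

  0: obs=w cand={0,5} pick 0 [start]
  1: obs=z cand={3} pick 3 [0->3 ok]
  2: obs=x cand={1,4} pick 4 [3->4 ok]
  3: obs=z cand={3} pick 3 [4->3 ok]
  4: obs=x cand={1,4} pick 4 [3->4 ok]
  5: obs=w cand={0,5} pick 0 [4->0 ok]
  6: obs=x cand={1,4} pick 4 [0->4 ok]
  7: obs=w cand={0,5} pick 5 [4->5 ok]
  8: obs=w cand={0,5} pick 0 [5->0 ok]
  9: obs=x cand={1,4} pick 1 [0->1 ok]
  10: obs=w cand={0,5} pick 5 [1->5 ok]
  11: obs=w cand={0,5} pick 0 [5->0 ok]
  12: obs=x cand={1,4} pick 4 [0->4 ok]
  13: obs=z cand={3} pick 3 [4->3 ok]
  14: obs=y cand={2} pick 2 [3->2 ok]
  15: obs=y cand={2} pick 2 [2->2 ok]
  16: obs=y cand={2} pick 2 [2->2 ok]
  17: obs=z cand={3} pick 3 [2->3 ok]
  18: obs=x cand={1,4} pick 4 [3->4 ok]
  19: obs=w cand={0,5} pick 5 [4->5 ok]
  20: obs=y cand={2} pick 2 [5->2 ok]
  21: obs=x cand={1,4} pick 4 [2->4 ok]
  22: obs=w cand={0,5} pick 0 [4->0 ok]
  23: obs=y cand={2} pick 2 [0->2 ok]
  24: obs=x cand={1,4} pick 4 [2->4 ok]
  25: obs=x cand={1,4} pick 1 [4->1 ok]
  26: obs=w cand={0,5} pick 0 [1->0 ok]
  27: obs=z cand={3} pick 3 [0->3 ok]
  28: obs=x cand={1,4} pick 4 [3->4 ok]
  29: obs=w cand={0,5} pick 5 [4->5 ok]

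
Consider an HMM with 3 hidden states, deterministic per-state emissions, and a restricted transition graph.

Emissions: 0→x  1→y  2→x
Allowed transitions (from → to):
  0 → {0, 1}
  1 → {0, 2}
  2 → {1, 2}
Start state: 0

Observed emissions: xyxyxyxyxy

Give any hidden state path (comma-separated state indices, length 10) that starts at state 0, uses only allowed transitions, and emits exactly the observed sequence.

0,1,2,1,2,1,0,1,2,1

  [0] x  {0,2}  => 0  start
  [1] y  {1}  => 1  0->1 ok
  [2] x  {0,2}  => 2  1->2 ok
  [3] y  {1}  => 1  2->1 ok
  [4] x  {0,2}  => 2  1->2 ok
  [5] y  {1}  => 1  2->1 ok
  [6] x  {0,2}  => 0  1->0 ok
  [7] y  {1}  => 1  0->1 ok
  [8] x  {0,2}  => 2  1->2 ok
  [9] y  {1}  => 1  2->1 ok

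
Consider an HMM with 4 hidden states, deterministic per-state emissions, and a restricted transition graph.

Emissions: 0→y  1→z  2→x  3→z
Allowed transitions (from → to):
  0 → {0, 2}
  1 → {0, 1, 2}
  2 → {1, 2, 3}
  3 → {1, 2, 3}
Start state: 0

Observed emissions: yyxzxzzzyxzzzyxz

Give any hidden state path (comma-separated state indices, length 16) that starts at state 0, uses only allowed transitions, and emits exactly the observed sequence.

  0: obs=y cand={0} pick 0 [start]
  1: obs=y cand={0} pick 0 [0->0 ok]
  2: obs=x cand={2} pick 2 [0->2 ok]
  3: obs=z cand={1,3} pick 1 [2->1 ok]
  4: obs=x cand={2} pick 2 [1->2 ok]
  5: obs=z cand={1,3} pick 3 [2->3 ok]
  6: obs=z cand={1,3} pick 1 [3->1 ok]
  7: obs=z cand={1,3} pick 1 [1->1 ok]
  8: obs=y cand={0} pick 0 [1->0 ok]
  9: obs=x cand={2} pick 2 [0->2 ok]
  10: obs=z cand={1,3} pick 3 [2->3 ok]
  11: obs=z cand={1,3} pick 1 [3->1 ok]
  12: obs=z cand={1,3} pick 1 [1->1 ok]
  13: obs=y cand={0} pick 0 [1->0 ok]
  14: obs=x cand={2} pick 2 [0->2 ok]
  15: obs=z cand={1,3} pick 1 [2->1 ok]

0,0,2,1,2,3,1,1,0,2,3,1,1,0,2,1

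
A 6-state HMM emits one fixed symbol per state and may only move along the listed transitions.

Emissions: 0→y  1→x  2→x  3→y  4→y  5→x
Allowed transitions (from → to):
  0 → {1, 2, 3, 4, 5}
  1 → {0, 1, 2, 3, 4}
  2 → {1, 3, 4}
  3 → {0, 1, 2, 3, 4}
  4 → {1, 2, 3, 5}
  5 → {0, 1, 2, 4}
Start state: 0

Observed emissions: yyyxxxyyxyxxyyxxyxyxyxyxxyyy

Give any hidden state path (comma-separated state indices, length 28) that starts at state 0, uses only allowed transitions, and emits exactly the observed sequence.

0,3,4,2,1,1,3,0,2,4,5,1,3,4,2,1,0,2,3,2,3,2,3,1,2,3,4,3

  0: obs=y cand={0,3,4} pick 0 [start]
  1: obs=y cand={0,3,4} pick 3 [0->3 ok]
  2: obs=y cand={0,3,4} pick 4 [3->4 ok]
  3: obs=x cand={1,2,5} pick 2 [4->2 ok]
  4: obs=x cand={1,2,5} pick 1 [2->1 ok]
  5: obs=x cand={1,2,5} pick 1 [1->1 ok]
  6: obs=y cand={0,3,4} pick 3 [1->3 ok]
  7: obs=y cand={0,3,4} pick 0 [3->0 ok]
  8: obs=x cand={1,2,5} pick 2 [0->2 ok]
  9: obs=y cand={0,3,4} pick 4 [2->4 ok]
  10: obs=x cand={1,2,5} pick 5 [4->5 ok]
  11: obs=x cand={1,2,5} pick 1 [5->1 ok]
  12: obs=y cand={0,3,4} pick 3 [1->3 ok]
  13: obs=y cand={0,3,4} pick 4 [3->4 ok]
  14: obs=x cand={1,2,5} pick 2 [4->2 ok]
  15: obs=x cand={1,2,5} pick 1 [2->1 ok]
  16: obs=y cand={0,3,4} pick 0 [1->0 ok]
  17: obs=x cand={1,2,5} pick 2 [0->2 ok]
  18: obs=y cand={0,3,4} pick 3 [2->3 ok]
  19: obs=x cand={1,2,5} pick 2 [3->2 ok]
  20: obs=y cand={0,3,4} pick 3 [2->3 ok]
  21: obs=x cand={1,2,5} pick 2 [3->2 ok]
  22: obs=y cand={0,3,4} pick 3 [2->3 ok]
  23: obs=x cand={1,2,5} pick 1 [3->1 ok]
  24: obs=x cand={1,2,5} pick 2 [1->2 ok]
  25: obs=y cand={0,3,4} pick 3 [2->3 ok]
  26: obs=y cand={0,3,4} pick 4 [3->4 ok]
  27: obs=y cand={0,3,4} pick 3 [4->3 ok]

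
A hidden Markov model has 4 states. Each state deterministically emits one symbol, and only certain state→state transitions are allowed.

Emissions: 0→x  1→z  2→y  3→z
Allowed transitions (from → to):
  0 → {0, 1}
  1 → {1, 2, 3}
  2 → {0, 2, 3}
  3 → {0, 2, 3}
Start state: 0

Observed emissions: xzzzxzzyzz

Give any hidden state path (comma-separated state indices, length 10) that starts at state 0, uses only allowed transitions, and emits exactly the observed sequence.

0,1,1,3,0,1,1,2,3,3

  pos 0: x in {0}, choose 0; start
  pos 1: z in {1,3}, choose 1; 0->1 ok
  pos 2: z in {1,3}, choose 1; 1->1 ok
  pos 3: z in {1,3}, choose 3; 1->3 ok
  pos 4: x in {0}, choose 0; 3->0 ok
  pos 5: z in {1,3}, choose 1; 0->1 ok
  pos 6: z in {1,3}, choose 1; 1->1 ok
  pos 7: y in {2}, choose 2; 1->2 ok
  pos 8: z in {1,3}, choose 3; 2->3 ok
  pos 9: z in {1,3}, choose 3; 3->3 ok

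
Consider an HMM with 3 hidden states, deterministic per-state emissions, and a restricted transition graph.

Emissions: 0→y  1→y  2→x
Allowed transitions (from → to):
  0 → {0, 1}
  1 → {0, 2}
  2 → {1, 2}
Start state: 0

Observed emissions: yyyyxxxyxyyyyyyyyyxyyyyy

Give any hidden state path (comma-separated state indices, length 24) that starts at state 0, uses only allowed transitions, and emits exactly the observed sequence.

  0: obs=y cand={0,1} pick 0 [start]
  1: obs=y cand={0,1} pick 0 [0->0 ok]
  2: obs=y cand={0,1} pick 0 [0->0 ok]
  3: obs=y cand={0,1} pick 1 [0->1 ok]
  4: obs=x cand={2} pick 2 [1->2 ok]
  5: obs=x cand={2} pick 2 [2->2 ok]
  6: obs=x cand={2} pick 2 [2->2 ok]
  7: obs=y cand={0,1} pick 1 [2->1 ok]
  8: obs=x cand={2} pick 2 [1->2 ok]
  9: obs=y cand={0,1} pick 1 [2->1 ok]
  10: obs=y cand={0,1} pick 0 [1->0 ok]
  11: obs=y cand={0,1} pick 0 [0->0 ok]
  12: obs=y cand={0,1} pick 0 [0->0 ok]
  13: obs=y cand={0,1} pick 1 [0->1 ok]
  14: obs=y cand={0,1} pick 0 [1->0 ok]
  15: obs=y cand={0,1} pick 0 [0->0 ok]
  16: obs=y cand={0,1} pick 0 [0->0 ok]
  17: obs=y cand={0,1} pick 1 [0->1 ok]
  18: obs=x cand={2} pick 2 [1->2 ok]
  19: obs=y cand={0,1} pick 1 [2->1 ok]
  20: obs=y cand={0,1} pick 0 [1->0 ok]
  21: obs=y cand={0,1} pick 0 [0->0 ok]
  22: obs=y cand={0,1} pick 0 [0->0 ok]
  23: obs=y cand={0,1} pick 1 [0->1 ok]

0,0,0,1,2,2,2,1,2,1,0,0,0,1,0,0,0,1,2,1,0,0,0,1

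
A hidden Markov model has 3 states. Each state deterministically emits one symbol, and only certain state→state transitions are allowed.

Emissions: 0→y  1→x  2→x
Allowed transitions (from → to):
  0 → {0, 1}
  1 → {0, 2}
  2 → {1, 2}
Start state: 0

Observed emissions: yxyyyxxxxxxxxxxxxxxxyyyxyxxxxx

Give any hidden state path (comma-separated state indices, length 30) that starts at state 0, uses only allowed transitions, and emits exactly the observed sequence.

  [0] y  {0}  => 0  start
  [1] x  {1,2}  => 1  0->1 ok
  [2] y  {0}  => 0  1->0 ok
  [3] y  {0}  => 0  0->0 ok
  [4] y  {0}  => 0  0->0 ok
  [5] x  {1,2}  => 1  0->1 ok
  [6] x  {1,2}  => 2  1->2 ok
  [7] x  {1,2}  => 2  2->2 ok
  [8] x  {1,2}  => 1  2->1 ok
  [9] x  {1,2}  => 2  1->2 ok
  [10] x  {1,2}  => 1  2->1 ok
  [11] x  {1,2}  => 2  1->2 ok
  [12] x  {1,2}  => 1  2->1 ok
  [13] x  {1,2}  => 2  1->2 ok
  [14] x  {1,2}  => 1  2->1 ok
  [15] x  {1,2}  => 2  1->2 ok
  [16] x  {1,2}  => 2  2->2 ok
  [17] x  {1,2}  => 1  2->1 ok
  [18] x  {1,2}  => 2  1->2 ok
  [19] x  {1,2}  => 1  2->1 ok
  [20] y  {0}  => 0  1->0 ok
  [21] y  {0}  => 0  0->0 ok
  [22] y  {0}  => 0  0->0 ok
  [23] x  {1,2}  => 1  0->1 ok
  [24] y  {0}  => 0  1->0 ok
  [25] x  {1,2}  => 1  0->1 ok
  [26] x  {1,2}  => 2  1->2 ok
  [27] x  {1,2}  => 1  2->1 ok
  [28] x  {1,2}  => 2  1->2 ok
  [29] x  {1,2}  => 2  2->2 ok

0,1,0,0,0,1,2,2,1,2,1,2,1,2,1,2,2,1,2,1,0,0,0,1,0,1,2,1,2,2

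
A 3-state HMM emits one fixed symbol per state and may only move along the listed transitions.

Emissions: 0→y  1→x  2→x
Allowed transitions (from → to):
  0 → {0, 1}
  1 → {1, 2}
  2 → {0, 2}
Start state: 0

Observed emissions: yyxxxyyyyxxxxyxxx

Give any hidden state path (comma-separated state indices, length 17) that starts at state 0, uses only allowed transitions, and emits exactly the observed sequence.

0,0,1,1,2,0,0,0,0,1,2,2,2,0,1,1,1

  t0 'y' -> {0}, take 0 (start)
  t1 'y' -> {0}, take 0 (0->0 ok)
  t2 'x' -> {1,2}, take 1 (0->1 ok)
  t3 'x' -> {1,2}, take 1 (1->1 ok)
  t4 'x' -> {1,2}, take 2 (1->2 ok)
  t5 'y' -> {0}, take 0 (2->0 ok)
  t6 'y' -> {0}, take 0 (0->0 ok)
  t7 'y' -> {0}, take 0 (0->0 ok)
  t8 'y' -> {0}, take 0 (0->0 ok)
  t9 'x' -> {1,2}, take 1 (0->1 ok)
  t10 'x' -> {1,2}, take 2 (1->2 ok)
  t11 'x' -> {1,2}, take 2 (2->2 ok)
  t12 'x' -> {1,2}, take 2 (2->2 ok)
  t13 'y' -> {0}, take 0 (2->0 ok)
  t14 'x' -> {1,2}, take 1 (0->1 ok)
  t15 'x' -> {1,2}, take 1 (1->1 ok)
  t16 'x' -> {1,2}, take 1 (1->1 ok)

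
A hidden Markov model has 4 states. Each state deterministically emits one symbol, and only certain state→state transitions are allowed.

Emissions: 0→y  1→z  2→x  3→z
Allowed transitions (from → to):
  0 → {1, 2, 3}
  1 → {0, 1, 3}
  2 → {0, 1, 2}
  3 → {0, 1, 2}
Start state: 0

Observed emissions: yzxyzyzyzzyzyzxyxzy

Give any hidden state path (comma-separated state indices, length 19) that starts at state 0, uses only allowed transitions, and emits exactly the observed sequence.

0,3,2,0,1,0,1,0,1,3,0,3,0,3,2,0,2,1,0

  pos 0: y in {0}, choose 0; start
  pos 1: z in {1,3}, choose 3; 0->3 ok
  pos 2: x in {2}, choose 2; 3->2 ok
  pos 3: y in {0}, choose 0; 2->0 ok
  pos 4: z in {1,3}, choose 1; 0->1 ok
  pos 5: y in {0}, choose 0; 1->0 ok
  pos 6: z in {1,3}, choose 1; 0->1 ok
  pos 7: y in {0}, choose 0; 1->0 ok
  pos 8: z in {1,3}, choose 1; 0->1 ok
  pos 9: z in {1,3}, choose 3; 1->3 ok
  pos 10: y in {0}, choose 0; 3->0 ok
  pos 11: z in {1,3}, choose 3; 0->3 ok
  pos 12: y in {0}, choose 0; 3->0 ok
  pos 13: z in {1,3}, choose 3; 0->3 ok
  pos 14: x in {2}, choose 2; 3->2 ok
  pos 15: y in {0}, choose 0; 2->0 ok
  pos 16: x in {2}, choose 2; 0->2 ok
  pos 17: z in {1,3}, choose 1; 2->1 ok
  pos 18: y in {0}, choose 0; 1->0 ok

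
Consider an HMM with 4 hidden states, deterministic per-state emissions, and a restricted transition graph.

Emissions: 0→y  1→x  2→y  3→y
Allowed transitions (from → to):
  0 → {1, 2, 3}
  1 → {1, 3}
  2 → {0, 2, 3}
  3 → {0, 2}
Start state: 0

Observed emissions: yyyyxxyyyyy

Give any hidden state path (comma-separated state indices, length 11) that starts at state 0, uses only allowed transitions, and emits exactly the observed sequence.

  [0] y  {0,2,3}  => 0  start
  [1] y  {0,2,3}  => 3  0->3 ok
  [2] y  {0,2,3}  => 2  3->2 ok
  [3] y  {0,2,3}  => 0  2->0 ok
  [4] x  {1}  => 1  0->1 ok
  [5] x  {1}  => 1  1->1 ok
  [6] y  {0,2,3}  => 3  1->3 ok
  [7] y  {0,2,3}  => 0  3->0 ok
  [8] y  {0,2,3}  => 2  0->2 ok
  [9] y  {0,2,3}  => 0  2->0 ok
  [10] y  {0,2,3}  => 3  0->3 ok

0,3,2,0,1,1,3,0,2,0,3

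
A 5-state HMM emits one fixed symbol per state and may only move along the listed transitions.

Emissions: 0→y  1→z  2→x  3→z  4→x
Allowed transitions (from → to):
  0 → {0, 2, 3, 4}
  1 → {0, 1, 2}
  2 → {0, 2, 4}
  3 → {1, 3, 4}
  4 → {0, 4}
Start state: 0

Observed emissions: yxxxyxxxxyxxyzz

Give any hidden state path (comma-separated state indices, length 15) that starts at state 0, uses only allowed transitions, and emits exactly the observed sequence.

0,2,4,4,0,2,2,4,4,0,4,4,0,3,3

  [0] y  {0}  => 0  start
  [1] x  {2,4}  => 2  0->2 ok
  [2] x  {2,4}  => 4  2->4 ok
  [3] x  {2,4}  => 4  4->4 ok
  [4] y  {0}  => 0  4->0 ok
  [5] x  {2,4}  => 2  0->2 ok
  [6] x  {2,4}  => 2  2->2 ok
  [7] x  {2,4}  => 4  2->4 ok
  [8] x  {2,4}  => 4  4->4 ok
  [9] y  {0}  => 0  4->0 ok
  [10] x  {2,4}  => 4  0->4 ok
  [11] x  {2,4}  => 4  4->4 ok
  [12] y  {0}  => 0  4->0 ok
  [13] z  {1,3}  => 3  0->3 ok
  [14] z  {1,3}  => 3  3->3 ok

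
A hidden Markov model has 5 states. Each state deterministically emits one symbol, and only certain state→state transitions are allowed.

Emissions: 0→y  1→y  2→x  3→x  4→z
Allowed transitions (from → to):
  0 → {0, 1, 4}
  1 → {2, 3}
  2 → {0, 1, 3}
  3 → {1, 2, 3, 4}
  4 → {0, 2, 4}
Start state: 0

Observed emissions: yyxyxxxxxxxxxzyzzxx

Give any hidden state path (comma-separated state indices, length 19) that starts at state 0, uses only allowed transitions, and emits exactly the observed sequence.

0,1,2,1,3,3,3,2,3,3,3,3,3,4,0,4,4,2,3

  pos 0: y in {0,1}, choose 0; start
  pos 1: y in {0,1}, choose 1; 0->1 ok
  pos 2: x in {2,3}, choose 2; 1->2 ok
  pos 3: y in {0,1}, choose 1; 2->1 ok
  pos 4: x in {2,3}, choose 3; 1->3 ok
  pos 5: x in {2,3}, choose 3; 3->3 ok
  pos 6: x in {2,3}, choose 3; 3->3 ok
  pos 7: x in {2,3}, choose 2; 3->2 ok
  pos 8: x in {2,3}, choose 3; 2->3 ok
  pos 9: x in {2,3}, choose 3; 3->3 ok
  pos 10: x in {2,3}, choose 3; 3->3 ok
  pos 11: x in {2,3}, choose 3; 3->3 ok
  pos 12: x in {2,3}, choose 3; 3->3 ok
  pos 13: z in {4}, choose 4; 3->4 ok
  pos 14: y in {0,1}, choose 0; 4->0 ok
  pos 15: z in {4}, choose 4; 0->4 ok
  pos 16: z in {4}, choose 4; 4->4 ok
  pos 17: x in {2,3}, choose 2; 4->2 ok
  pos 18: x in {2,3}, choose 3; 2->3 ok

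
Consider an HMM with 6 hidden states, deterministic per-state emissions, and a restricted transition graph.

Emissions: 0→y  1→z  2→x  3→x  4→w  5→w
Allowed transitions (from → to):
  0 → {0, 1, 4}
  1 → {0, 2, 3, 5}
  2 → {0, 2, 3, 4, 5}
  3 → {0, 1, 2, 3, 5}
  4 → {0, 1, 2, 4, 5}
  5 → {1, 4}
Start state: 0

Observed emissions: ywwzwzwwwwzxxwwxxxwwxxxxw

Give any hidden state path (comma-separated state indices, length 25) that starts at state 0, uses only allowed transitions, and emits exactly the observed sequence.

  t0 'y' -> {0}, take 0 (start)
  t1 'w' -> {4,5}, take 4 (0->4 ok)
  t2 'w' -> {4,5}, take 5 (4->5 ok)
  t3 'z' -> {1}, take 1 (5->1 ok)
  t4 'w' -> {4,5}, take 5 (1->5 ok)
  t5 'z' -> {1}, take 1 (5->1 ok)
  t6 'w' -> {4,5}, take 5 (1->5 ok)
  t7 'w' -> {4,5}, take 4 (5->4 ok)
  t8 'w' -> {4,5}, take 5 (4->5 ok)
  t9 'w' -> {4,5}, take 4 (5->4 ok)
  t10 'z' -> {1}, take 1 (4->1 ok)
  t11 'x' -> {2,3}, take 2 (1->2 ok)
  t12 'x' -> {2,3}, take 2 (2->2 ok)
  t13 'w' -> {4,5}, take 5 (2->5 ok)
  t14 'w' -> {4,5}, take 4 (5->4 ok)
  t15 'x' -> {2,3}, take 2 (4->2 ok)
  t16 'x' -> {2,3}, take 3 (2->3 ok)
  t17 'x' -> {2,3}, take 2 (3->2 ok)
  t18 'w' -> {4,5}, take 5 (2->5 ok)
  t19 'w' -> {4,5}, take 4 (5->4 ok)
  t20 'x' -> {2,3}, take 2 (4->2 ok)
  t21 'x' -> {2,3}, take 3 (2->3 ok)
  t22 'x' -> {2,3}, take 2 (3->2 ok)
  t23 'x' -> {2,3}, take 2 (2->2 ok)
  t24 'w' -> {4,5}, take 4 (2->4 ok)

0,4,5,1,5,1,5,4,5,4,1,2,2,5,4,2,3,2,5,4,2,3,2,2,4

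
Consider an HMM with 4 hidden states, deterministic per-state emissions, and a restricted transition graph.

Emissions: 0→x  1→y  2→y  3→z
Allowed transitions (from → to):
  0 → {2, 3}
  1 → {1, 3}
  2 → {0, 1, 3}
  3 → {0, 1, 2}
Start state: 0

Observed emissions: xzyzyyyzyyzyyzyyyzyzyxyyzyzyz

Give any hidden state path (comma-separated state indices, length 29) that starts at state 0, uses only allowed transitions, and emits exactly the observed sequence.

  pos 0: x in {0}, choose 0; start
  pos 1: z in {3}, choose 3; 0->3 ok
  pos 2: y in {1,2}, choose 1; 3->1 ok
  pos 3: z in {3}, choose 3; 1->3 ok
  pos 4: y in {1,2}, choose 2; 3->2 ok
  pos 5: y in {1,2}, choose 1; 2->1 ok
  pos 6: y in {1,2}, choose 1; 1->1 ok
  pos 7: z in {3}, choose 3; 1->3 ok
  pos 8: y in {1,2}, choose 1; 3->1 ok
  pos 9: y in {1,2}, choose 1; 1->1 ok
  pos 10: z in {3}, choose 3; 1->3 ok
  pos 11: y in {1,2}, choose 1; 3->1 ok
  pos 12: y in {1,2}, choose 1; 1->1 ok
  pos 13: z in {3}, choose 3; 1->3 ok
  pos 14: y in {1,2}, choose 1; 3->1 ok
  pos 15: y in {1,2}, choose 1; 1->1 ok
  pos 16: y in {1,2}, choose 1; 1->1 ok
  pos 17: z in {3}, choose 3; 1->3 ok
  pos 18: y in {1,2}, choose 1; 3->1 ok
  pos 19: z in {3}, choose 3; 1->3 ok
  pos 20: y in {1,2}, choose 2; 3->2 ok
  pos 21: x in {0}, choose 0; 2->0 ok
  pos 22: y in {1,2}, choose 2; 0->2 ok
  pos 23: y in {1,2}, choose 1; 2->1 ok
  pos 24: z in {3}, choose 3; 1->3 ok
  pos 25: y in {1,2}, choose 2; 3->2 ok
  pos 26: z in {3}, choose 3; 2->3 ok
  pos 27: y in {1,2}, choose 1; 3->1 ok
  pos 28: z in {3}, choose 3; 1->3 ok

0,3,1,3,2,1,1,3,1,1,3,1,1,3,1,1,1,3,1,3,2,0,2,1,3,2,3,1,3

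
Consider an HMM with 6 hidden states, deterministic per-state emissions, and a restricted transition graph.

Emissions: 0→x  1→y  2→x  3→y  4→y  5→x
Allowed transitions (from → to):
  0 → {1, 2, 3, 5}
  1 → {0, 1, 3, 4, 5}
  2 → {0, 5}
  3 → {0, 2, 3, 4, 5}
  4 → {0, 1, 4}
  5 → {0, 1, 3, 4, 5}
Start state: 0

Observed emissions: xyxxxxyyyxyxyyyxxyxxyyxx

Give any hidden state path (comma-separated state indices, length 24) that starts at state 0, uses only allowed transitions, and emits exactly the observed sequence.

  0: obs=x cand={0,2,5} pick 0 [start]
  1: obs=y cand={1,3,4} pick 3 [0->3 ok]
  2: obs=x cand={0,2,5} pick 2 [3->2 ok]
  3: obs=x cand={0,2,5} pick 5 [2->5 ok]
  4: obs=x cand={0,2,5} pick 0 [5->0 ok]
  5: obs=x cand={0,2,5} pick 5 [0->5 ok]
  6: obs=y cand={1,3,4} pick 4 [5->4 ok]
  7: obs=y cand={1,3,4} pick 1 [4->1 ok]
  8: obs=y cand={1,3,4} pick 3 [1->3 ok]
  9: obs=x cand={0,2,5} pick 5 [3->5 ok]
  10: obs=y cand={1,3,4} pick 1 [5->1 ok]
  11: obs=x cand={0,2,5} pick 5 [1->5 ok]
  12: obs=y cand={1,3,4} pick 4 [5->4 ok]
  13: obs=y cand={1,3,4} pick 1 [4->1 ok]
  14: obs=y cand={1,3,4} pick 3 [1->3 ok]
  15: obs=x cand={0,2,5} pick 5 [3->5 ok]
  16: obs=x cand={0,2,5} pick 0 [5->0 ok]
  17: obs=y cand={1,3,4} pick 3 [0->3 ok]
  18: obs=x cand={0,2,5} pick 0 [3->0 ok]
  19: obs=x cand={0,2,5} pick 5 [0->5 ok]
  20: obs=y cand={1,3,4} pick 3 [5->3 ok]
  21: obs=y cand={1,3,4} pick 4 [3->4 ok]
  22: obs=x cand={0,2,5} pick 0 [4->0 ok]
  23: obs=x cand={0,2,5} pick 2 [0->2 ok]

0,3,2,5,0,5,4,1,3,5,1,5,4,1,3,5,0,3,0,5,3,4,0,2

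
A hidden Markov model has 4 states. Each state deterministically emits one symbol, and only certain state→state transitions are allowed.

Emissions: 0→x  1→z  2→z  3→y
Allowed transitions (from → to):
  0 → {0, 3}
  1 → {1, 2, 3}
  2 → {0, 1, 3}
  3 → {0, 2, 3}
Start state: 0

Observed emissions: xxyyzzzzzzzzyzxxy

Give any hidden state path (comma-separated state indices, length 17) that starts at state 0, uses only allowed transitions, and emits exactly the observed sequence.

  [0] x  {0}  => 0  start
  [1] x  {0}  => 0  0->0 ok
  [2] y  {3}  => 3  0->3 ok
  [3] y  {3}  => 3  3->3 ok
  [4] z  {1,2}  => 2  3->2 ok
  [5] z  {1,2}  => 1  2->1 ok
  [6] z  {1,2}  => 1  1->1 ok
  [7] z  {1,2}  => 1  1->1 ok
  [8] z  {1,2}  => 1  1->1 ok
  [9] z  {1,2}  => 1  1->1 ok
  [10] z  {1,2}  => 2  1->2 ok
  [11] z  {1,2}  => 1  2->1 ok
  [12] y  {3}  => 3  1->3 ok
  [13] z  {1,2}  => 2  3->2 ok
  [14] x  {0}  => 0  2->0 ok
  [15] x  {0}  => 0  0->0 ok
  [16] y  {3}  => 3  0->3 ok

0,0,3,3,2,1,1,1,1,1,2,1,3,2,0,0,3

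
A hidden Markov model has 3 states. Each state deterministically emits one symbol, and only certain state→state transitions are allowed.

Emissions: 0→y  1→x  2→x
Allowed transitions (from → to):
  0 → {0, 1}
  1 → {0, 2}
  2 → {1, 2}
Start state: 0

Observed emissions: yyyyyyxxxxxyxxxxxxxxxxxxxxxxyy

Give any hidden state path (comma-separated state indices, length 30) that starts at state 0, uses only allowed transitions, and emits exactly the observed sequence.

  t0 'y' -> {0}, take 0 (start)
  t1 'y' -> {0}, take 0 (0->0 ok)
  t2 'y' -> {0}, take 0 (0->0 ok)
  t3 'y' -> {0}, take 0 (0->0 ok)
  t4 'y' -> {0}, take 0 (0->0 ok)
  t5 'y' -> {0}, take 0 (0->0 ok)
  t6 'x' -> {1,2}, take 1 (0->1 ok)
  t7 'x' -> {1,2}, take 2 (1->2 ok)
  t8 'x' -> {1,2}, take 2 (2->2 ok)
  t9 'x' -> {1,2}, take 2 (2->2 ok)
  t10 'x' -> {1,2}, take 1 (2->1 ok)
  t11 'y' -> {0}, take 0 (1->0 ok)
  t12 'x' -> {1,2}, take 1 (0->1 ok)
  t13 'x' -> {1,2}, take 2 (1->2 ok)
  t14 'x' -> {1,2}, take 2 (2->2 ok)
  t15 'x' -> {1,2}, take 1 (2->1 ok)
  t16 'x' -> {1,2}, take 2 (1->2 ok)
  t17 'x' -> {1,2}, take 2 (2->2 ok)
  t18 'x' -> {1,2}, take 1 (2->1 ok)
  t19 'x' -> {1,2}, take 2 (1->2 ok)
  t20 'x' -> {1,2}, take 1 (2->1 ok)
  t21 'x' -> {1,2}, take 2 (1->2 ok)
  t22 'x' -> {1,2}, take 2 (2->2 ok)
  t23 'x' -> {1,2}, take 1 (2->1 ok)
  t24 'x' -> {1,2}, take 2 (1->2 ok)
  t25 'x' -> {1,2}, take 2 (2->2 ok)
  t26 'x' -> {1,2}, take 2 (2->2 ok)
  t27 'x' -> {1,2}, take 1 (2->1 ok)
  t28 'y' -> {0}, take 0 (1->0 ok)
  t29 'y' -> {0}, take 0 (0->0 ok)

0,0,0,0,0,0,1,2,2,2,1,0,1,2,2,1,2,2,1,2,1,2,2,1,2,2,2,1,0,0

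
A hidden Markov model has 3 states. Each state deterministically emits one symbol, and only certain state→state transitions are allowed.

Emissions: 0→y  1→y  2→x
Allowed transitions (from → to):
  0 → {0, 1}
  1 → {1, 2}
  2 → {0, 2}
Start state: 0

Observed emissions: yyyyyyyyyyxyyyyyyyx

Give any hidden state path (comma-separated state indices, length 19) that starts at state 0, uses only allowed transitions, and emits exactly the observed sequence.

0,0,0,0,0,0,0,1,1,1,2,0,0,1,1,1,1,1,2

  [0] y  {0,1}  => 0  start
  [1] y  {0,1}  => 0  0->0 ok
  [2] y  {0,1}  => 0  0->0 ok
  [3] y  {0,1}  => 0  0->0 ok
  [4] y  {0,1}  => 0  0->0 ok
  [5] y  {0,1}  => 0  0->0 ok
  [6] y  {0,1}  => 0  0->0 ok
  [7] y  {0,1}  => 1  0->1 ok
  [8] y  {0,1}  => 1  1->1 ok
  [9] y  {0,1}  => 1  1->1 ok
  [10] x  {2}  => 2  1->2 ok
  [11] y  {0,1}  => 0  2->0 ok
  [12] y  {0,1}  => 0  0->0 ok
  [13] y  {0,1}  => 1  0->1 ok
  [14] y  {0,1}  => 1  1->1 ok
  [15] y  {0,1}  => 1  1->1 ok
  [16] y  {0,1}  => 1  1->1 ok
  [17] y  {0,1}  => 1  1->1 ok
  [18] x  {2}  => 2  1->2 ok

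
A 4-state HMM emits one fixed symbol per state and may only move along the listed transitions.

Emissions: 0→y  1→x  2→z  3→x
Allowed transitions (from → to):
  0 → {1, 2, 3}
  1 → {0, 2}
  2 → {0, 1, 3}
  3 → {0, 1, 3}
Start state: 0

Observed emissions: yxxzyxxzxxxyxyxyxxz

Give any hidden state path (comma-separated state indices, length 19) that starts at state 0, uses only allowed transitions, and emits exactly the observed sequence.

  0: obs=y cand={0} pick 0 [start]
  1: obs=x cand={1,3} pick 3 [0->3 ok]
  2: obs=x cand={1,3} pick 1 [3->1 ok]
  3: obs=z cand={2} pick 2 [1->2 ok]
  4: obs=y cand={0} pick 0 [2->0 ok]
  5: obs=x cand={1,3} pick 3 [0->3 ok]
  6: obs=x cand={1,3} pick 1 [3->1 ok]
  7: obs=z cand={2} pick 2 [1->2 ok]
  8: obs=x cand={1,3} pick 3 [2->3 ok]
  9: obs=x cand={1,3} pick 3 [3->3 ok]
  10: obs=x cand={1,3} pick 1 [3->1 ok]
  11: obs=y cand={0} pick 0 [1->0 ok]
  12: obs=x cand={1,3} pick 1 [0->1 ok]
  13: obs=y cand={0} pick 0 [1->0 ok]
  14: obs=x cand={1,3} pick 1 [0->1 ok]
  15: obs=y cand={0} pick 0 [1->0 ok]
  16: obs=x cand={1,3} pick 3 [0->3 ok]
  17: obs=x cand={1,3} pick 1 [3->1 ok]
  18: obs=z cand={2} pick 2 [1->2 ok]

0,3,1,2,0,3,1,2,3,3,1,0,1,0,1,0,3,1,2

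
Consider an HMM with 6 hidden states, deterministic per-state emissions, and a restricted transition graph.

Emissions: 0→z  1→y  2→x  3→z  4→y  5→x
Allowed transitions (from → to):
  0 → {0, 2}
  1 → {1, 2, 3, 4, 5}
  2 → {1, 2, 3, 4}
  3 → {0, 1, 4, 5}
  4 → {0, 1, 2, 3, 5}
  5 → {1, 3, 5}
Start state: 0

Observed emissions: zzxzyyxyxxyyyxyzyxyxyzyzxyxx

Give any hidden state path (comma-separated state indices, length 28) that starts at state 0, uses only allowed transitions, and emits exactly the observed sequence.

  [0] z  {0,3}  => 0  start
  [1] z  {0,3}  => 0  0->0 ok
  [2] x  {2,5}  => 2  0->2 ok
  [3] z  {0,3}  => 3  2->3 ok
  [4] y  {1,4}  => 1  3->1 ok
  [5] y  {1,4}  => 4  1->4 ok
  [6] x  {2,5}  => 5  4->5 ok
  [7] y  {1,4}  => 1  5->1 ok
  [8] x  {2,5}  => 2  1->2 ok
  [9] x  {2,5}  => 2  2->2 ok
  [10] y  {1,4}  => 4  2->4 ok
  [11] y  {1,4}  => 1  4->1 ok
  [12] y  {1,4}  => 1  1->1 ok
  [13] x  {2,5}  => 2  1->2 ok
  [14] y  {1,4}  => 4  2->4 ok
  [15] z  {0,3}  => 3  4->3 ok
  [16] y  {1,4}  => 4  3->4 ok
  [17] x  {2,5}  => 5  4->5 ok
  [18] y  {1,4}  => 1  5->1 ok
  [19] x  {2,5}  => 2  1->2 ok
  [20] y  {1,4}  => 4  2->4 ok
  [21] z  {0,3}  => 3  4->3 ok
  [22] y  {1,4}  => 4  3->4 ok
  [23] z  {0,3}  => 3  4->3 ok
  [24] x  {2,5}  => 5  3->5 ok
  [25] y  {1,4}  => 1  5->1 ok
  [26] x  {2,5}  => 5  1->5 ok
  [27] x  {2,5}  => 5  5->5 ok

0,0,2,3,1,4,5,1,2,2,4,1,1,2,4,3,4,5,1,2,4,3,4,3,5,1,5,5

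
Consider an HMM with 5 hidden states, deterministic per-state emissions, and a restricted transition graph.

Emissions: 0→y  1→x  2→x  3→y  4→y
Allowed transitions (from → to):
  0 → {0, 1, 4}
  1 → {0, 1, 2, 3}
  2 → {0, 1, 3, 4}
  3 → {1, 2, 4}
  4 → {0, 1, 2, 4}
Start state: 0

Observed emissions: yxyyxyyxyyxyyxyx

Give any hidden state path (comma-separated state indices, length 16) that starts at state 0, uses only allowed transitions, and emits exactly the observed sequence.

  [0] y  {0,3,4}  => 0  start
  [1] x  {1,2}  => 1  0->1 ok
  [2] y  {0,3,4}  => 3  1->3 ok
  [3] y  {0,3,4}  => 4  3->4 ok
  [4] x  {1,2}  => 1  4->1 ok
  [5] y  {0,3,4}  => 3  1->3 ok
  [6] y  {0,3,4}  => 4  3->4 ok
  [7] x  {1,2}  => 2  4->2 ok
  [8] y  {0,3,4}  => 0  2->0 ok
  [9] y  {0,3,4}  => 4  0->4 ok
  [10] x  {1,2}  => 1  4->1 ok
  [11] y  {0,3,4}  => 0  1->0 ok
  [12] y  {0,3,4}  => 4  0->4 ok
  [13] x  {1,2}  => 1  4->1 ok
  [14] y  {0,3,4}  => 0  1->0 ok
  [15] x  {1,2}  => 1  0->1 ok

0,1,3,4,1,3,4,2,0,4,1,0,4,1,0,1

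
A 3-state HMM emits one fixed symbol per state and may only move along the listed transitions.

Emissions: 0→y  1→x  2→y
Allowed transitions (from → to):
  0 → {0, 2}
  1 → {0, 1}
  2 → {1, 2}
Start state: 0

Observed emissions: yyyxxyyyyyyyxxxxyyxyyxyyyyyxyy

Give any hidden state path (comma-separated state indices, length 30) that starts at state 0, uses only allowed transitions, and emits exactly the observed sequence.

  pos 0: y in {0,2}, choose 0; start
  pos 1: y in {0,2}, choose 0; 0->0 ok
  pos 2: y in {0,2}, choose 2; 0->2 ok
  pos 3: x in {1}, choose 1; 2->1 ok
  pos 4: x in {1}, choose 1; 1->1 ok
  pos 5: y in {0,2}, choose 0; 1->0 ok
  pos 6: y in {0,2}, choose 0; 0->0 ok
  pos 7: y in {0,2}, choose 0; 0->0 ok
  pos 8: y in {0,2}, choose 2; 0->2 ok
  pos 9: y in {0,2}, choose 2; 2->2 ok
  pos 10: y in {0,2}, choose 2; 2->2 ok
  pos 11: y in {0,2}, choose 2; 2->2 ok
  pos 12: x in {1}, choose 1; 2->1 ok
  pos 13: x in {1}, choose 1; 1->1 ok
  pos 14: x in {1}, choose 1; 1->1 ok
  pos 15: x in {1}, choose 1; 1->1 ok
  pos 16: y in {0,2}, choose 0; 1->0 ok
  pos 17: y in {0,2}, choose 2; 0->2 ok
  pos 18: x in {1}, choose 1; 2->1 ok
  pos 19: y in {0,2}, choose 0; 1->0 ok
  pos 20: y in {0,2}, choose 2; 0->2 ok
  pos 21: x in {1}, choose 1; 2->1 ok
  pos 22: y in {0,2}, choose 0; 1->0 ok
  pos 23: y in {0,2}, choose 0; 0->0 ok
  pos 24: y in {0,2}, choose 0; 0->0 ok
  pos 25: y in {0,2}, choose 2; 0->2 ok
  pos 26: y in {0,2}, choose 2; 2->2 ok
  pos 27: x in {1}, choose 1; 2->1 ok
  pos 28: y in {0,2}, choose 0; 1->0 ok
  pos 29: y in {0,2}, choose 0; 0->0 ok

0,0,2,1,1,0,0,0,2,2,2,2,1,1,1,1,0,2,1,0,2,1,0,0,0,2,2,1,0,0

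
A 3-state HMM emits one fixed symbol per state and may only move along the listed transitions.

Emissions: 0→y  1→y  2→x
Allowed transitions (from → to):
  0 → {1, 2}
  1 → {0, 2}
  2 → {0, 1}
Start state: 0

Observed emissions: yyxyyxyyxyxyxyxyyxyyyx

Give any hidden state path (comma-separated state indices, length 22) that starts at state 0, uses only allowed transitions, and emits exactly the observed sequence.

  pos 0: y in {0,1}, choose 0; start
  pos 1: y in {0,1}, choose 1; 0->1 ok
  pos 2: x in {2}, choose 2; 1->2 ok
  pos 3: y in {0,1}, choose 0; 2->0 ok
  pos 4: y in {0,1}, choose 1; 0->1 ok
  pos 5: x in {2}, choose 2; 1->2 ok
  pos 6: y in {0,1}, choose 1; 2->1 ok
  pos 7: y in {0,1}, choose 0; 1->0 ok
  pos 8: x in {2}, choose 2; 0->2 ok
  pos 9: y in {0,1}, choose 1; 2->1 ok
  pos 10: x in {2}, choose 2; 1->2 ok
  pos 11: y in {0,1}, choose 0; 2->0 ok
  pos 12: x in {2}, choose 2; 0->2 ok
  pos 13: y in {0,1}, choose 0; 2->0 ok
  pos 14: x in {2}, choose 2; 0->2 ok
  pos 15: y in {0,1}, choose 1; 2->1 ok
  pos 16: y in {0,1}, choose 0; 1->0 ok
  pos 17: x in {2}, choose 2; 0->2 ok
  pos 18: y in {0,1}, choose 0; 2->0 ok
  pos 19: y in {0,1}, choose 1; 0->1 ok
  pos 20: y in {0,1}, choose 0; 1->0 ok
  pos 21: x in {2}, choose 2; 0->2 ok

0,1,2,0,1,2,1,0,2,1,2,0,2,0,2,1,0,2,0,1,0,2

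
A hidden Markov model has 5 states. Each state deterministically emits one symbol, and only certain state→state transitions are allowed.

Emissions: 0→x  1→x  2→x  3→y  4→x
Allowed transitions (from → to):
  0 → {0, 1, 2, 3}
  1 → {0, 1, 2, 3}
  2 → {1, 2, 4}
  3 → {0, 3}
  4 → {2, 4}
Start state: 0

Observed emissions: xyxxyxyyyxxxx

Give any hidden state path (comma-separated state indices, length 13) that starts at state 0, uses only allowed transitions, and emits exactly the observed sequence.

0,3,0,0,3,0,3,3,3,0,2,1,0

  pos 0: x in {0,1,2,4}, choose 0; start
  pos 1: y in {3}, choose 3; 0->3 ok
  pos 2: x in {0,1,2,4}, choose 0; 3->0 ok
  pos 3: x in {0,1,2,4}, choose 0; 0->0 ok
  pos 4: y in {3}, choose 3; 0->3 ok
  pos 5: x in {0,1,2,4}, choose 0; 3->0 ok
  pos 6: y in {3}, choose 3; 0->3 ok
  pos 7: y in {3}, choose 3; 3->3 ok
  pos 8: y in {3}, choose 3; 3->3 ok
  pos 9: x in {0,1,2,4}, choose 0; 3->0 ok
  pos 10: x in {0,1,2,4}, choose 2; 0->2 ok
  pos 11: x in {0,1,2,4}, choose 1; 2->1 ok
  pos 12: x in {0,1,2,4}, choose 0; 1->0 ok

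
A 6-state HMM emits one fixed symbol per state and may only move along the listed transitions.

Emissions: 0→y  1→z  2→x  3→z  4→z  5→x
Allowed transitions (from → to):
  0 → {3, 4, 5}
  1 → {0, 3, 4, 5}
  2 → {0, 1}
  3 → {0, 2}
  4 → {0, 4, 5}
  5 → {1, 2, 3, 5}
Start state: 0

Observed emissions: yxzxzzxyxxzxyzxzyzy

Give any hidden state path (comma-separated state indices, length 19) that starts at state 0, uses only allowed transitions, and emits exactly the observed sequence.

  [0] y  {0}  => 0  start
  [1] x  {2,5}  => 5  0->5 ok
  [2] z  {1,3,4}  => 3  5->3 ok
  [3] x  {2,5}  => 2  3->2 ok
  [4] z  {1,3,4}  => 1  2->1 ok
  [5] z  {1,3,4}  => 3  1->3 ok
  [6] x  {2,5}  => 2  3->2 ok
  [7] y  {0}  => 0  2->0 ok
  [8] x  {2,5}  => 5  0->5 ok
  [9] x  {2,5}  => 5  5->5 ok
  [10] z  {1,3,4}  => 3  5->3 ok
  [11] x  {2,5}  => 2  3->2 ok
  [12] y  {0}  => 0  2->0 ok
  [13] z  {1,3,4}  => 3  0->3 ok
  [14] x  {2,5}  => 2  3->2 ok
  [15] z  {1,3,4}  => 1  2->1 ok
  [16] y  {0}  => 0  1->0 ok
  [17] z  {1,3,4}  => 3  0->3 ok
  [18] y  {0}  => 0  3->0 ok

0,5,3,2,1,3,2,0,5,5,3,2,0,3,2,1,0,3,0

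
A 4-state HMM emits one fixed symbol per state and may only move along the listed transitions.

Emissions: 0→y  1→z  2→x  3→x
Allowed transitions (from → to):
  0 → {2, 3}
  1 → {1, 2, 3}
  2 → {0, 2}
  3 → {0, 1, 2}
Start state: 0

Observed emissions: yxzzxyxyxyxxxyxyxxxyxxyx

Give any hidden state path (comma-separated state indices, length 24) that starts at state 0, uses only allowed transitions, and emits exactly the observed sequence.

0,3,1,1,2,0,3,0,2,0,2,2,2,0,2,0,3,2,2,0,2,2,0,3

  t0 'y' -> {0}, take 0 (start)
  t1 'x' -> {2,3}, take 3 (0->3 ok)
  t2 'z' -> {1}, take 1 (3->1 ok)
  t3 'z' -> {1}, take 1 (1->1 ok)
  t4 'x' -> {2,3}, take 2 (1->2 ok)
  t5 'y' -> {0}, take 0 (2->0 ok)
  t6 'x' -> {2,3}, take 3 (0->3 ok)
  t7 'y' -> {0}, take 0 (3->0 ok)
  t8 'x' -> {2,3}, take 2 (0->2 ok)
  t9 'y' -> {0}, take 0 (2->0 ok)
  t10 'x' -> {2,3}, take 2 (0->2 ok)
  t11 'x' -> {2,3}, take 2 (2->2 ok)
  t12 'x' -> {2,3}, take 2 (2->2 ok)
  t13 'y' -> {0}, take 0 (2->0 ok)
  t14 'x' -> {2,3}, take 2 (0->2 ok)
  t15 'y' -> {0}, take 0 (2->0 ok)
  t16 'x' -> {2,3}, take 3 (0->3 ok)
  t17 'x' -> {2,3}, take 2 (3->2 ok)
  t18 'x' -> {2,3}, take 2 (2->2 ok)
  t19 'y' -> {0}, take 0 (2->0 ok)
  t20 'x' -> {2,3}, take 2 (0->2 ok)
  t21 'x' -> {2,3}, take 2 (2->2 ok)
  t22 'y' -> {0}, take 0 (2->0 ok)
  t23 'x' -> {2,3}, take 3 (0->3 ok)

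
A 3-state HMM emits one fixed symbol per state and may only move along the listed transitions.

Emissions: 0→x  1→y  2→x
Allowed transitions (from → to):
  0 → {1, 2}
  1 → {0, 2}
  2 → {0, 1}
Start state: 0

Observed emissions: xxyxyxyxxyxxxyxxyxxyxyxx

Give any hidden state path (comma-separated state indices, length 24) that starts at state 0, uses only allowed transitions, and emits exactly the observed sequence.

  0: obs=x cand={0,2} pick 0 [start]
  1: obs=x cand={0,2} pick 2 [0->2 ok]
  2: obs=y cand={1} pick 1 [2->1 ok]
  3: obs=x cand={0,2} pick 0 [1->0 ok]
  4: obs=y cand={1} pick 1 [0->1 ok]
  5: obs=x cand={0,2} pick 2 [1->2 ok]
  6: obs=y cand={1} pick 1 [2->1 ok]
  7: obs=x cand={0,2} pick 2 [1->2 ok]
  8: obs=x cand={0,2} pick 0 [2->0 ok]
  9: obs=y cand={1} pick 1 [0->1 ok]
  10: obs=x cand={0,2} pick 0 [1->0 ok]
  11: obs=x cand={0,2} pick 2 [0->2 ok]
  12: obs=x cand={0,2} pick 0 [2->0 ok]
  13: obs=y cand={1} pick 1 [0->1 ok]
  14: obs=x cand={0,2} pick 2 [1->2 ok]
  15: obs=x cand={0,2} pick 0 [2->0 ok]
  16: obs=y cand={1} pick 1 [0->1 ok]
  17: obs=x cand={0,2} pick 0 [1->0 ok]
  18: obs=x cand={0,2} pick 2 [0->2 ok]
  19: obs=y cand={1} pick 1 [2->1 ok]
  20: obs=x cand={0,2} pick 2 [1->2 ok]
  21: obs=y cand={1} pick 1 [2->1 ok]
  22: obs=x cand={0,2} pick 2 [1->2 ok]
  23: obs=x cand={0,2} pick 0 [2->0 ok]

0,2,1,0,1,2,1,2,0,1,0,2,0,1,2,0,1,0,2,1,2,1,2,0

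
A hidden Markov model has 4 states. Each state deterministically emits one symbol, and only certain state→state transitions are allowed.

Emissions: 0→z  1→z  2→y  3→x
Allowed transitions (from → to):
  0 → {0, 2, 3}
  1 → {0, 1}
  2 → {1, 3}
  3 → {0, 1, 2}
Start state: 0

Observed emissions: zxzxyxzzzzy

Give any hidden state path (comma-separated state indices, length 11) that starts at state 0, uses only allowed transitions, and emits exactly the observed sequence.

  [0] z  {0,1}  => 0  start
  [1] x  {3}  => 3  0->3 ok
  [2] z  {0,1}  => 0  3->0 ok
  [3] x  {3}  => 3  0->3 ok
  [4] y  {2}  => 2  3->2 ok
  [5] x  {3}  => 3  2->3 ok
  [6] z  {0,1}  => 1  3->1 ok
  [7] z  {0,1}  => 1  1->1 ok
  [8] z  {0,1}  => 0  1->0 ok
  [9] z  {0,1}  => 0  0->0 ok
  [10] y  {2}  => 2  0->2 ok

0,3,0,3,2,3,1,1,0,0,2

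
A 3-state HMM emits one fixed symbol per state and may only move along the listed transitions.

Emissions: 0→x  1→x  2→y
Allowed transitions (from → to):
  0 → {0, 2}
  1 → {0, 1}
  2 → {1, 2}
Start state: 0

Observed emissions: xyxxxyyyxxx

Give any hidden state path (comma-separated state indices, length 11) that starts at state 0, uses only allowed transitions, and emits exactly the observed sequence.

0,2,1,0,0,2,2,2,1,1,0

  [0] x  {0,1}  => 0  start
  [1] y  {2}  => 2  0->2 ok
  [2] x  {0,1}  => 1  2->1 ok
  [3] x  {0,1}  => 0  1->0 ok
  [4] x  {0,1}  => 0  0->0 ok
  [5] y  {2}  => 2  0->2 ok
  [6] y  {2}  => 2  2->2 ok
  [7] y  {2}  => 2  2->2 ok
  [8] x  {0,1}  => 1  2->1 ok
  [9] x  {0,1}  => 1  1->1 ok
  [10] x  {0,1}  => 0  1->0 ok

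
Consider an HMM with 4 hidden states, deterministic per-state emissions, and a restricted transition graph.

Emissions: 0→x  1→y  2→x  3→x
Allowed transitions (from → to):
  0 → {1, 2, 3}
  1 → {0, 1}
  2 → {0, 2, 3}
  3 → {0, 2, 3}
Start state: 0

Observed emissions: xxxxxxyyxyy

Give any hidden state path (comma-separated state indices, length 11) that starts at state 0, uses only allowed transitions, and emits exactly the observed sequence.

0,3,2,3,2,0,1,1,0,1,1

  t0 'x' -> {0,2,3}, take 0 (start)
  t1 'x' -> {0,2,3}, take 3 (0->3 ok)
  t2 'x' -> {0,2,3}, take 2 (3->2 ok)
  t3 'x' -> {0,2,3}, take 3 (2->3 ok)
  t4 'x' -> {0,2,3}, take 2 (3->2 ok)
  t5 'x' -> {0,2,3}, take 0 (2->0 ok)
  t6 'y' -> {1}, take 1 (0->1 ok)
  t7 'y' -> {1}, take 1 (1->1 ok)
  t8 'x' -> {0,2,3}, take 0 (1->0 ok)
  t9 'y' -> {1}, take 1 (0->1 ok)
  t10 'y' -> {1}, take 1 (1->1 ok)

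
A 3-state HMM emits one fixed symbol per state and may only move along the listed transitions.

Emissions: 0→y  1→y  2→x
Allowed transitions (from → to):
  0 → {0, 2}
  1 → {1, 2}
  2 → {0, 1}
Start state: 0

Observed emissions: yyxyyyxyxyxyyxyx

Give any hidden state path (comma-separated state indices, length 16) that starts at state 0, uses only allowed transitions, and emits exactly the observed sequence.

  pos 0: y in {0,1}, choose 0; start
  pos 1: y in {0,1}, choose 0; 0->0 ok
  pos 2: x in {2}, choose 2; 0->2 ok
  pos 3: y in {0,1}, choose 1; 2->1 ok
  pos 4: y in {0,1}, choose 1; 1->1 ok
  pos 5: y in {0,1}, choose 1; 1->1 ok
  pos 6: x in {2}, choose 2; 1->2 ok
  pos 7: y in {0,1}, choose 0; 2->0 ok
  pos 8: x in {2}, choose 2; 0->2 ok
  pos 9: y in {0,1}, choose 0; 2->0 ok
  pos 10: x in {2}, choose 2; 0->2 ok
  pos 11: y in {0,1}, choose 0; 2->0 ok
  pos 12: y in {0,1}, choose 0; 0->0 ok
  pos 13: x in {2}, choose 2; 0->2 ok
  pos 14: y in {0,1}, choose 0; 2->0 ok
  pos 15: x in {2}, choose 2; 0->2 ok

0,0,2,1,1,1,2,0,2,0,2,0,0,2,0,2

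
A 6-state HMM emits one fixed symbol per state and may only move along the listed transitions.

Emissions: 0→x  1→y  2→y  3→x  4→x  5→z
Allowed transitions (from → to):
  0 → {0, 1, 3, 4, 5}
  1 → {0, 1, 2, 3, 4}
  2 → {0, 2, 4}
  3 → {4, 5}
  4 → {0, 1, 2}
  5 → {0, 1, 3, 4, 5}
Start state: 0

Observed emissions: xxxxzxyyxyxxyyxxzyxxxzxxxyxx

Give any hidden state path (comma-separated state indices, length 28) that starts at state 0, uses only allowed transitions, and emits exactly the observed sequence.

  [0] x  {0,3,4}  => 0  start
  [1] x  {0,3,4}  => 0  0->0 ok
  [2] x  {0,3,4}  => 0  0->0 ok
  [3] x  {0,3,4}  => 0  0->0 ok
  [4] z  {5}  => 5  0->5 ok
  [5] x  {0,3,4}  => 0  5->0 ok
  [6] y  {1,2}  => 1  0->1 ok
  [7] y  {1,2}  => 2  1->2 ok
  [8] x  {0,3,4}  => 0  2->0 ok
  [9] y  {1,2}  => 1  0->1 ok
  [10] x  {0,3,4}  => 3  1->3 ok
  [11] x  {0,3,4}  => 4  3->4 ok
  [12] y  {1,2}  => 2  4->2 ok
  [13] y  {1,2}  => 2  2->2 ok
  [14] x  {0,3,4}  => 0  2->0 ok
  [15] x  {0,3,4}  => 3  0->3 ok
  [16] z  {5}  => 5  3->5 ok
  [17] y  {1,2}  => 1  5->1 ok
  [18] x  {0,3,4}  => 0  1->0 ok
  [19] x  {0,3,4}  => 0  0->0 ok
  [20] x  {0,3,4}  => 3  0->3 ok
  [21] z  {5}  => 5  3->5 ok
  [22] x  {0,3,4}  => 4  5->4 ok
  [23] x  {0,3,4}  => 0  4->0 ok
  [24] x  {0,3,4}  => 4  0->4 ok
  [25] y  {1,2}  => 1  4->1 ok
  [26] x  {0,3,4}  => 0  1->0 ok
  [27] x  {0,3,4}  => 4  0->4 ok

0,0,0,0,5,0,1,2,0,1,3,4,2,2,0,3,5,1,0,0,3,5,4,0,4,1,0,4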